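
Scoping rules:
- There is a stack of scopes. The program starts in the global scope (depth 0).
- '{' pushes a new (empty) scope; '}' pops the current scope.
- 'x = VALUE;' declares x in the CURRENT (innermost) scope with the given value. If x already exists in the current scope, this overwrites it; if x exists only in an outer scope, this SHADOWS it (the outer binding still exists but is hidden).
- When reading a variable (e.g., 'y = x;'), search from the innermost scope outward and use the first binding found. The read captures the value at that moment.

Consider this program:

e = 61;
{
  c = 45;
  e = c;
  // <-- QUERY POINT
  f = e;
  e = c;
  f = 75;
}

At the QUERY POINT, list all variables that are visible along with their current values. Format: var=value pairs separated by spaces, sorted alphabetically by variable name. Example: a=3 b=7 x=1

Step 1: declare e=61 at depth 0
Step 2: enter scope (depth=1)
Step 3: declare c=45 at depth 1
Step 4: declare e=(read c)=45 at depth 1
Visible at query point: c=45 e=45

Answer: c=45 e=45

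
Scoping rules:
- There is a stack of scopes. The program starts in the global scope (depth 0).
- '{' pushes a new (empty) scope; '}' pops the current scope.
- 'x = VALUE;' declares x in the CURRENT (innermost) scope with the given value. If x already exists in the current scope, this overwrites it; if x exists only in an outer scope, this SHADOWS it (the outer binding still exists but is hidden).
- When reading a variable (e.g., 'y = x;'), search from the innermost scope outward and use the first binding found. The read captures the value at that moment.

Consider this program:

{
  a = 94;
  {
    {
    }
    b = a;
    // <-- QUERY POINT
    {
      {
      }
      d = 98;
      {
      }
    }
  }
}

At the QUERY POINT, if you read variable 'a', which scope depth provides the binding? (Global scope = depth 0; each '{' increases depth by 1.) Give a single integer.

Answer: 1

Derivation:
Step 1: enter scope (depth=1)
Step 2: declare a=94 at depth 1
Step 3: enter scope (depth=2)
Step 4: enter scope (depth=3)
Step 5: exit scope (depth=2)
Step 6: declare b=(read a)=94 at depth 2
Visible at query point: a=94 b=94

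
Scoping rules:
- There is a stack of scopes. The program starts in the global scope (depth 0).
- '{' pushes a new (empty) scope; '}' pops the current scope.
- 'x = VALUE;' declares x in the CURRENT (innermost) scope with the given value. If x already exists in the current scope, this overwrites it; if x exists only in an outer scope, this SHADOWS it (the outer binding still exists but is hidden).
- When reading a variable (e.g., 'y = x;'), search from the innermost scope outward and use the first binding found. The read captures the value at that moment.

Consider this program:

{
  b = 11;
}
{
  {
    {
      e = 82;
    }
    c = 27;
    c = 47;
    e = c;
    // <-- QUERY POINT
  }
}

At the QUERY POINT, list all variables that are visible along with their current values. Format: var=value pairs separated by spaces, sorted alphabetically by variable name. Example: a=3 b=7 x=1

Step 1: enter scope (depth=1)
Step 2: declare b=11 at depth 1
Step 3: exit scope (depth=0)
Step 4: enter scope (depth=1)
Step 5: enter scope (depth=2)
Step 6: enter scope (depth=3)
Step 7: declare e=82 at depth 3
Step 8: exit scope (depth=2)
Step 9: declare c=27 at depth 2
Step 10: declare c=47 at depth 2
Step 11: declare e=(read c)=47 at depth 2
Visible at query point: c=47 e=47

Answer: c=47 e=47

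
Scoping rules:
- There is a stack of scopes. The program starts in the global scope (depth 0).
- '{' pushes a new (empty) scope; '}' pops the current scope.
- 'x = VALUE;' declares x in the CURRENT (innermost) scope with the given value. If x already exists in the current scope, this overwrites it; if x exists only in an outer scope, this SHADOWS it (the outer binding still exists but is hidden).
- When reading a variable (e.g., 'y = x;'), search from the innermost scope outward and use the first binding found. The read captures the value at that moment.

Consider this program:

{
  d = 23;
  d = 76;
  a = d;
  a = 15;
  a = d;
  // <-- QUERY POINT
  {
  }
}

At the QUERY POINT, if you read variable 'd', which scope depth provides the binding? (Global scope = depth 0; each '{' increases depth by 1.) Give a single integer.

Answer: 1

Derivation:
Step 1: enter scope (depth=1)
Step 2: declare d=23 at depth 1
Step 3: declare d=76 at depth 1
Step 4: declare a=(read d)=76 at depth 1
Step 5: declare a=15 at depth 1
Step 6: declare a=(read d)=76 at depth 1
Visible at query point: a=76 d=76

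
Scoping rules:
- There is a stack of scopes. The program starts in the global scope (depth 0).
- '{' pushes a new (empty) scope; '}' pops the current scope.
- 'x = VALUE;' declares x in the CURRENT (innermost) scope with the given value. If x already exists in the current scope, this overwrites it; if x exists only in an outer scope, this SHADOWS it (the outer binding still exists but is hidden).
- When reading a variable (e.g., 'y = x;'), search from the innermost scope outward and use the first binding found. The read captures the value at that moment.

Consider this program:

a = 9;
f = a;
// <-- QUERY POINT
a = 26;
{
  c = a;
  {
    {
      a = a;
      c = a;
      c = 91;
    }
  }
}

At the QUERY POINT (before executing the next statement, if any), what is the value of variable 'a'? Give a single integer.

Step 1: declare a=9 at depth 0
Step 2: declare f=(read a)=9 at depth 0
Visible at query point: a=9 f=9

Answer: 9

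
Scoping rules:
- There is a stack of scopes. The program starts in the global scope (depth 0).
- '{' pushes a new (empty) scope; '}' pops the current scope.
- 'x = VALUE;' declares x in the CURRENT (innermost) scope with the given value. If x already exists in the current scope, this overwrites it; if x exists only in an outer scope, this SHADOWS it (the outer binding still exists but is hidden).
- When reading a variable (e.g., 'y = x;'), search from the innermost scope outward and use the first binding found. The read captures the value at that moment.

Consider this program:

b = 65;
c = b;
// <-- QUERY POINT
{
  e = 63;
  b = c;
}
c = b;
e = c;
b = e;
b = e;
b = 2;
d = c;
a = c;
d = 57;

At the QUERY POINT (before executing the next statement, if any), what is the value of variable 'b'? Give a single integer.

Answer: 65

Derivation:
Step 1: declare b=65 at depth 0
Step 2: declare c=(read b)=65 at depth 0
Visible at query point: b=65 c=65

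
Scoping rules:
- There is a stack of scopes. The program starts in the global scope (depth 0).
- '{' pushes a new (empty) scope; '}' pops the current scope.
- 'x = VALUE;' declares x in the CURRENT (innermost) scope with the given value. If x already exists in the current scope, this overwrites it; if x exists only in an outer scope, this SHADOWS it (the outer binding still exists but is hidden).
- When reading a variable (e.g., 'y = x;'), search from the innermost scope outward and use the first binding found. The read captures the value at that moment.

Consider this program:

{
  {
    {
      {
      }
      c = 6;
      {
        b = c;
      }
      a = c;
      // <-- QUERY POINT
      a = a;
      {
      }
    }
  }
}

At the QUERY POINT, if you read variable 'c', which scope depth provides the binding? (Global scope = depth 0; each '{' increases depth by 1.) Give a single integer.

Step 1: enter scope (depth=1)
Step 2: enter scope (depth=2)
Step 3: enter scope (depth=3)
Step 4: enter scope (depth=4)
Step 5: exit scope (depth=3)
Step 6: declare c=6 at depth 3
Step 7: enter scope (depth=4)
Step 8: declare b=(read c)=6 at depth 4
Step 9: exit scope (depth=3)
Step 10: declare a=(read c)=6 at depth 3
Visible at query point: a=6 c=6

Answer: 3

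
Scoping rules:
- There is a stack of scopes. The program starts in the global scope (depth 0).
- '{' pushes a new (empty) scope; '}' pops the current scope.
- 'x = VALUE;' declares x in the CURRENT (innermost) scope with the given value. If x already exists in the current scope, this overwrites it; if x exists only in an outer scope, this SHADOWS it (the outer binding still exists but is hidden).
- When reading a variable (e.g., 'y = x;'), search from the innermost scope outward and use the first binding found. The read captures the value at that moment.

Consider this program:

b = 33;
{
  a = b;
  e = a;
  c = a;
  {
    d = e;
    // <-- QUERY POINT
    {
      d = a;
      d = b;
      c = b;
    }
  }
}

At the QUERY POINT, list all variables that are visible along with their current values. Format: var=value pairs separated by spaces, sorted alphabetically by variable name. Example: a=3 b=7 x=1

Step 1: declare b=33 at depth 0
Step 2: enter scope (depth=1)
Step 3: declare a=(read b)=33 at depth 1
Step 4: declare e=(read a)=33 at depth 1
Step 5: declare c=(read a)=33 at depth 1
Step 6: enter scope (depth=2)
Step 7: declare d=(read e)=33 at depth 2
Visible at query point: a=33 b=33 c=33 d=33 e=33

Answer: a=33 b=33 c=33 d=33 e=33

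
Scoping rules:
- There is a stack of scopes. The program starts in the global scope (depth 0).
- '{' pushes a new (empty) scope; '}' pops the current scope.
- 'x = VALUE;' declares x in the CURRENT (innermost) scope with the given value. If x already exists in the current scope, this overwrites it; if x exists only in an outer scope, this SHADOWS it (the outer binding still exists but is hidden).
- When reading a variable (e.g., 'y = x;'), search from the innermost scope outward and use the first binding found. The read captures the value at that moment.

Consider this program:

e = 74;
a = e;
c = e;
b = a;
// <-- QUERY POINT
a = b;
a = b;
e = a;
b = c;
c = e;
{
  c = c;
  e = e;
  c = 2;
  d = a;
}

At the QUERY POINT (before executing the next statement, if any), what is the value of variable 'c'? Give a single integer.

Step 1: declare e=74 at depth 0
Step 2: declare a=(read e)=74 at depth 0
Step 3: declare c=(read e)=74 at depth 0
Step 4: declare b=(read a)=74 at depth 0
Visible at query point: a=74 b=74 c=74 e=74

Answer: 74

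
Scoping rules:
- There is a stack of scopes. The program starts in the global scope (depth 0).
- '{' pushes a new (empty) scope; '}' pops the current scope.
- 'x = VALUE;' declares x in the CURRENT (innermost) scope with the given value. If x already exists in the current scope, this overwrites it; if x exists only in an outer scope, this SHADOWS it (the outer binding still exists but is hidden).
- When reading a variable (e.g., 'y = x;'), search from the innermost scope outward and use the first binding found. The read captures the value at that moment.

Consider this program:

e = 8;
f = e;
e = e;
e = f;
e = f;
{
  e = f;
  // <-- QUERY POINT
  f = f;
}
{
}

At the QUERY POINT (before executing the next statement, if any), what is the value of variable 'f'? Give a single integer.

Step 1: declare e=8 at depth 0
Step 2: declare f=(read e)=8 at depth 0
Step 3: declare e=(read e)=8 at depth 0
Step 4: declare e=(read f)=8 at depth 0
Step 5: declare e=(read f)=8 at depth 0
Step 6: enter scope (depth=1)
Step 7: declare e=(read f)=8 at depth 1
Visible at query point: e=8 f=8

Answer: 8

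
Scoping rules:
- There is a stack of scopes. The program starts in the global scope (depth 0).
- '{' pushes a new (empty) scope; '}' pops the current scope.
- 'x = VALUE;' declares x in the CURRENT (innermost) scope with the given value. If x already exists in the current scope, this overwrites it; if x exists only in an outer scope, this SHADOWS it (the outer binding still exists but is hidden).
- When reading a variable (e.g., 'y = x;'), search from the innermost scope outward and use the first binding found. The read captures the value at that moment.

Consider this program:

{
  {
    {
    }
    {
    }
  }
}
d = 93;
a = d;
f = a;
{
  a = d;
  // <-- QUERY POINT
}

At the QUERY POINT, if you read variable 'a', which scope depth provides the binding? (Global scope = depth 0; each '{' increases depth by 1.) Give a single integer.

Answer: 1

Derivation:
Step 1: enter scope (depth=1)
Step 2: enter scope (depth=2)
Step 3: enter scope (depth=3)
Step 4: exit scope (depth=2)
Step 5: enter scope (depth=3)
Step 6: exit scope (depth=2)
Step 7: exit scope (depth=1)
Step 8: exit scope (depth=0)
Step 9: declare d=93 at depth 0
Step 10: declare a=(read d)=93 at depth 0
Step 11: declare f=(read a)=93 at depth 0
Step 12: enter scope (depth=1)
Step 13: declare a=(read d)=93 at depth 1
Visible at query point: a=93 d=93 f=93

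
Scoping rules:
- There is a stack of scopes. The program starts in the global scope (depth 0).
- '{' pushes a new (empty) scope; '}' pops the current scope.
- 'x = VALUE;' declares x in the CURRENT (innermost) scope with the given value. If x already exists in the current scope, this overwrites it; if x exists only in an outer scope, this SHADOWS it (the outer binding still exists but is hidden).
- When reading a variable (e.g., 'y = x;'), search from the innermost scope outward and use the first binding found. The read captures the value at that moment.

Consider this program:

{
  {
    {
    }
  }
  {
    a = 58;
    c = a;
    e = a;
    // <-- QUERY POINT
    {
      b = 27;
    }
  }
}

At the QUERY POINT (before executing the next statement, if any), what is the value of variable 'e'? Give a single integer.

Step 1: enter scope (depth=1)
Step 2: enter scope (depth=2)
Step 3: enter scope (depth=3)
Step 4: exit scope (depth=2)
Step 5: exit scope (depth=1)
Step 6: enter scope (depth=2)
Step 7: declare a=58 at depth 2
Step 8: declare c=(read a)=58 at depth 2
Step 9: declare e=(read a)=58 at depth 2
Visible at query point: a=58 c=58 e=58

Answer: 58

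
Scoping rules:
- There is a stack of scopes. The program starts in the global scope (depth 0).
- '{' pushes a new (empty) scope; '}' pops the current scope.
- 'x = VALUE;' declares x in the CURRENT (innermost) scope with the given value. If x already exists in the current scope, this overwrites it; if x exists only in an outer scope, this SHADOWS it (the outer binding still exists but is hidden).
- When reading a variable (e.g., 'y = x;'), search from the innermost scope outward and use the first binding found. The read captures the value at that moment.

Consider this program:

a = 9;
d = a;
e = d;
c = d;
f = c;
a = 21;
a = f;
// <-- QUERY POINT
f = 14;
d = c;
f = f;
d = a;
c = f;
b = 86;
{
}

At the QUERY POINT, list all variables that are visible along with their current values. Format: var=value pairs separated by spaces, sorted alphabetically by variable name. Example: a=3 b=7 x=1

Step 1: declare a=9 at depth 0
Step 2: declare d=(read a)=9 at depth 0
Step 3: declare e=(read d)=9 at depth 0
Step 4: declare c=(read d)=9 at depth 0
Step 5: declare f=(read c)=9 at depth 0
Step 6: declare a=21 at depth 0
Step 7: declare a=(read f)=9 at depth 0
Visible at query point: a=9 c=9 d=9 e=9 f=9

Answer: a=9 c=9 d=9 e=9 f=9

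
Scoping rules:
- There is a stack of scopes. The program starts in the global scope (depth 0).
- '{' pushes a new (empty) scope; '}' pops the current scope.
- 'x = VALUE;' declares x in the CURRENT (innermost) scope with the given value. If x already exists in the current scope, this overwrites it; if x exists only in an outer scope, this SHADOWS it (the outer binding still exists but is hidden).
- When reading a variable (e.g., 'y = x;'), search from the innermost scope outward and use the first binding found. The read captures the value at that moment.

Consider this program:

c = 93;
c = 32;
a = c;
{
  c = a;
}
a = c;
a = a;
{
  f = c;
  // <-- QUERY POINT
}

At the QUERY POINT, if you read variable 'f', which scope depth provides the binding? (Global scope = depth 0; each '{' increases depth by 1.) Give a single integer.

Answer: 1

Derivation:
Step 1: declare c=93 at depth 0
Step 2: declare c=32 at depth 0
Step 3: declare a=(read c)=32 at depth 0
Step 4: enter scope (depth=1)
Step 5: declare c=(read a)=32 at depth 1
Step 6: exit scope (depth=0)
Step 7: declare a=(read c)=32 at depth 0
Step 8: declare a=(read a)=32 at depth 0
Step 9: enter scope (depth=1)
Step 10: declare f=(read c)=32 at depth 1
Visible at query point: a=32 c=32 f=32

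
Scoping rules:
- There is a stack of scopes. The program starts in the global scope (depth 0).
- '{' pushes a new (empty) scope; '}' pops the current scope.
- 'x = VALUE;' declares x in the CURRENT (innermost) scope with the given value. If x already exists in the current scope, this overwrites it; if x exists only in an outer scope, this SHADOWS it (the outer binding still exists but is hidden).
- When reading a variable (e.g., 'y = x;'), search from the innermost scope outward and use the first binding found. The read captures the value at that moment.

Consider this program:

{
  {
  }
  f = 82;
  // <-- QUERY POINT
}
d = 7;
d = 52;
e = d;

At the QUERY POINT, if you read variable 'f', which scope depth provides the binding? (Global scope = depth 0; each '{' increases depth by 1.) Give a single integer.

Answer: 1

Derivation:
Step 1: enter scope (depth=1)
Step 2: enter scope (depth=2)
Step 3: exit scope (depth=1)
Step 4: declare f=82 at depth 1
Visible at query point: f=82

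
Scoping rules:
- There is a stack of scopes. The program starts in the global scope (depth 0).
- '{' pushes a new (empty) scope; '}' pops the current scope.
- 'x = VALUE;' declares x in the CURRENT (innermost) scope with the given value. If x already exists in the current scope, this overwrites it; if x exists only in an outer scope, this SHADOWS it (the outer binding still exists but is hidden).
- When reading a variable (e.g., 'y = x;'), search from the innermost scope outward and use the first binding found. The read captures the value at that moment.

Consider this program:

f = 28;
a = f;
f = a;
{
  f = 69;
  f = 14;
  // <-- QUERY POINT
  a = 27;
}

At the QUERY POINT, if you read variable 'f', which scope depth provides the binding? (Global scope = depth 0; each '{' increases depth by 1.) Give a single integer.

Step 1: declare f=28 at depth 0
Step 2: declare a=(read f)=28 at depth 0
Step 3: declare f=(read a)=28 at depth 0
Step 4: enter scope (depth=1)
Step 5: declare f=69 at depth 1
Step 6: declare f=14 at depth 1
Visible at query point: a=28 f=14

Answer: 1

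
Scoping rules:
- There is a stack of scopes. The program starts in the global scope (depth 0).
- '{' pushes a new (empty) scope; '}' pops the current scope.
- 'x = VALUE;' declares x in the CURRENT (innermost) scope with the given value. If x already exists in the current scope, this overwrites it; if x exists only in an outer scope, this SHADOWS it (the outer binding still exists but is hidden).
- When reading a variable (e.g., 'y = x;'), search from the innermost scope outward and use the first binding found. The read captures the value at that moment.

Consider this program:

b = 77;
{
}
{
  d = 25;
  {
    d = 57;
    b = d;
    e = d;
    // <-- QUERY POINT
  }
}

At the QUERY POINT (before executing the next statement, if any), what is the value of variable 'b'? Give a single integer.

Step 1: declare b=77 at depth 0
Step 2: enter scope (depth=1)
Step 3: exit scope (depth=0)
Step 4: enter scope (depth=1)
Step 5: declare d=25 at depth 1
Step 6: enter scope (depth=2)
Step 7: declare d=57 at depth 2
Step 8: declare b=(read d)=57 at depth 2
Step 9: declare e=(read d)=57 at depth 2
Visible at query point: b=57 d=57 e=57

Answer: 57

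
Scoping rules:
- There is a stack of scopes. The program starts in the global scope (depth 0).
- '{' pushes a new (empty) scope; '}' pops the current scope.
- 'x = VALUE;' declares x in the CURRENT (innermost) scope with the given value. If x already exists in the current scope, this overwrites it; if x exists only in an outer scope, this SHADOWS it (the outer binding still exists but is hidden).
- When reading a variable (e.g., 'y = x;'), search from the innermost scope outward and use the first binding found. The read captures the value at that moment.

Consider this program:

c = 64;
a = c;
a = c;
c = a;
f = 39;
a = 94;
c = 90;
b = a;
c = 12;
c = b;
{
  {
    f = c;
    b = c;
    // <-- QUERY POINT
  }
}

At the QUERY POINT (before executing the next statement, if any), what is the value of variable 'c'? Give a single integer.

Answer: 94

Derivation:
Step 1: declare c=64 at depth 0
Step 2: declare a=(read c)=64 at depth 0
Step 3: declare a=(read c)=64 at depth 0
Step 4: declare c=(read a)=64 at depth 0
Step 5: declare f=39 at depth 0
Step 6: declare a=94 at depth 0
Step 7: declare c=90 at depth 0
Step 8: declare b=(read a)=94 at depth 0
Step 9: declare c=12 at depth 0
Step 10: declare c=(read b)=94 at depth 0
Step 11: enter scope (depth=1)
Step 12: enter scope (depth=2)
Step 13: declare f=(read c)=94 at depth 2
Step 14: declare b=(read c)=94 at depth 2
Visible at query point: a=94 b=94 c=94 f=94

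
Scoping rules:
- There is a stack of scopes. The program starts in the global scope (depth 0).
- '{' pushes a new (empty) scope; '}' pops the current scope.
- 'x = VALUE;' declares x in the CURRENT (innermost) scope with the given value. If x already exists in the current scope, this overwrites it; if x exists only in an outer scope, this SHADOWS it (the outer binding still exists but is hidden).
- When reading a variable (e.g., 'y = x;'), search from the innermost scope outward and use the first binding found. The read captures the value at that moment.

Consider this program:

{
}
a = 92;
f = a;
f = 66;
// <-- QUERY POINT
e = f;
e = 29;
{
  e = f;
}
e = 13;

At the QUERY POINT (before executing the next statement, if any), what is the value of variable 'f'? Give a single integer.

Step 1: enter scope (depth=1)
Step 2: exit scope (depth=0)
Step 3: declare a=92 at depth 0
Step 4: declare f=(read a)=92 at depth 0
Step 5: declare f=66 at depth 0
Visible at query point: a=92 f=66

Answer: 66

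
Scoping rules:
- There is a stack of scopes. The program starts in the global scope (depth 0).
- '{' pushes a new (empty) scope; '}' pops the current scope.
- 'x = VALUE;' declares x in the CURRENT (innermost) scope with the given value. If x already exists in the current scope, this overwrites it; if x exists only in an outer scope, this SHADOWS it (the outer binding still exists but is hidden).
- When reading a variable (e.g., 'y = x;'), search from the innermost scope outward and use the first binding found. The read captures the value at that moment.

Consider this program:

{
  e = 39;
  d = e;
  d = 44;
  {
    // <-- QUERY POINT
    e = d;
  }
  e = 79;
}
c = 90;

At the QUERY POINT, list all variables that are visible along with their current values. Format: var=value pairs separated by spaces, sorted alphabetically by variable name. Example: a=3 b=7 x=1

Answer: d=44 e=39

Derivation:
Step 1: enter scope (depth=1)
Step 2: declare e=39 at depth 1
Step 3: declare d=(read e)=39 at depth 1
Step 4: declare d=44 at depth 1
Step 5: enter scope (depth=2)
Visible at query point: d=44 e=39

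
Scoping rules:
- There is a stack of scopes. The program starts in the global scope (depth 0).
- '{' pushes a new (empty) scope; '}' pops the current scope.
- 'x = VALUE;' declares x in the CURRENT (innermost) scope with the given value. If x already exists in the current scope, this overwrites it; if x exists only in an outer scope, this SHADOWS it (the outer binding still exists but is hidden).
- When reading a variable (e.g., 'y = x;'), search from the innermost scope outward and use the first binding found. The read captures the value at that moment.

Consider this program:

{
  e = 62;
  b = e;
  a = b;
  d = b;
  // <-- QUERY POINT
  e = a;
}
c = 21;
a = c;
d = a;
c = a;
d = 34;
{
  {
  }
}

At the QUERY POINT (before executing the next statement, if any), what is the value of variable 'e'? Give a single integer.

Step 1: enter scope (depth=1)
Step 2: declare e=62 at depth 1
Step 3: declare b=(read e)=62 at depth 1
Step 4: declare a=(read b)=62 at depth 1
Step 5: declare d=(read b)=62 at depth 1
Visible at query point: a=62 b=62 d=62 e=62

Answer: 62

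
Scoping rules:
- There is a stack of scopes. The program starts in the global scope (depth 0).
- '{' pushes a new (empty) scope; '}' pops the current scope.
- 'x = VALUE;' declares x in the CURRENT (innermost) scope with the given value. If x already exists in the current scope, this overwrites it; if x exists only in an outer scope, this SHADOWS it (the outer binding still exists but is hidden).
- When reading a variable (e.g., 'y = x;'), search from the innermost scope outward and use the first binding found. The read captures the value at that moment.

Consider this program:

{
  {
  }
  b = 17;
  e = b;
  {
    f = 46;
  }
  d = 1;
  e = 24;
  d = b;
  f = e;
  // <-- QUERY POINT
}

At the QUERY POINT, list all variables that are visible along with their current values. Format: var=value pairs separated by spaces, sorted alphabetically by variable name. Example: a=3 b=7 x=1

Step 1: enter scope (depth=1)
Step 2: enter scope (depth=2)
Step 3: exit scope (depth=1)
Step 4: declare b=17 at depth 1
Step 5: declare e=(read b)=17 at depth 1
Step 6: enter scope (depth=2)
Step 7: declare f=46 at depth 2
Step 8: exit scope (depth=1)
Step 9: declare d=1 at depth 1
Step 10: declare e=24 at depth 1
Step 11: declare d=(read b)=17 at depth 1
Step 12: declare f=(read e)=24 at depth 1
Visible at query point: b=17 d=17 e=24 f=24

Answer: b=17 d=17 e=24 f=24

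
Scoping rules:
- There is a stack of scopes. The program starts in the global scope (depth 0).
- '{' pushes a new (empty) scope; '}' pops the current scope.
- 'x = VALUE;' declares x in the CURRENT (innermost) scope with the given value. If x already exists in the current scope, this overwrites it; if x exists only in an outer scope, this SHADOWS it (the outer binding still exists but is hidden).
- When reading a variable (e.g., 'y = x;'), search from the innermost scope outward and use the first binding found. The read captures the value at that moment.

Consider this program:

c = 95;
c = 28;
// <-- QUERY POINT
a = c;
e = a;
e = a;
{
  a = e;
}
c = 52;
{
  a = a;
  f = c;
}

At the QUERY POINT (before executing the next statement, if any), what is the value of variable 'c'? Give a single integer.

Step 1: declare c=95 at depth 0
Step 2: declare c=28 at depth 0
Visible at query point: c=28

Answer: 28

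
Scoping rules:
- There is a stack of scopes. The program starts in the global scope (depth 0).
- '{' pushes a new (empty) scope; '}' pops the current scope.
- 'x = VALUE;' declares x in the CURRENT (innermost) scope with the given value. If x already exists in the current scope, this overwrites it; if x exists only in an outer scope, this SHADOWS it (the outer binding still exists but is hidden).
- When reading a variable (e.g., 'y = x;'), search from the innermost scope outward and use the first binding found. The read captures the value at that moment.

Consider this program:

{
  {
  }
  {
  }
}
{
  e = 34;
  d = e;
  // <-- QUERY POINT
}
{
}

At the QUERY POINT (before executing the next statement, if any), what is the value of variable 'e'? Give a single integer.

Answer: 34

Derivation:
Step 1: enter scope (depth=1)
Step 2: enter scope (depth=2)
Step 3: exit scope (depth=1)
Step 4: enter scope (depth=2)
Step 5: exit scope (depth=1)
Step 6: exit scope (depth=0)
Step 7: enter scope (depth=1)
Step 8: declare e=34 at depth 1
Step 9: declare d=(read e)=34 at depth 1
Visible at query point: d=34 e=34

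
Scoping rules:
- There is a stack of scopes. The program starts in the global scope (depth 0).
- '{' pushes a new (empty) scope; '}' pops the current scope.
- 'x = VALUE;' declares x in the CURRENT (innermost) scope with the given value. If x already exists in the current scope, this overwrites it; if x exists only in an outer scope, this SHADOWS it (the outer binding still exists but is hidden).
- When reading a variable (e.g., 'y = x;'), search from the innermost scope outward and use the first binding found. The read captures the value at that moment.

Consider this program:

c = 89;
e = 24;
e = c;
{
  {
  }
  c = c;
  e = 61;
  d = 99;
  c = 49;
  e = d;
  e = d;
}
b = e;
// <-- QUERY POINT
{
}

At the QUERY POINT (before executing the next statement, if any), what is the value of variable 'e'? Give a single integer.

Step 1: declare c=89 at depth 0
Step 2: declare e=24 at depth 0
Step 3: declare e=(read c)=89 at depth 0
Step 4: enter scope (depth=1)
Step 5: enter scope (depth=2)
Step 6: exit scope (depth=1)
Step 7: declare c=(read c)=89 at depth 1
Step 8: declare e=61 at depth 1
Step 9: declare d=99 at depth 1
Step 10: declare c=49 at depth 1
Step 11: declare e=(read d)=99 at depth 1
Step 12: declare e=(read d)=99 at depth 1
Step 13: exit scope (depth=0)
Step 14: declare b=(read e)=89 at depth 0
Visible at query point: b=89 c=89 e=89

Answer: 89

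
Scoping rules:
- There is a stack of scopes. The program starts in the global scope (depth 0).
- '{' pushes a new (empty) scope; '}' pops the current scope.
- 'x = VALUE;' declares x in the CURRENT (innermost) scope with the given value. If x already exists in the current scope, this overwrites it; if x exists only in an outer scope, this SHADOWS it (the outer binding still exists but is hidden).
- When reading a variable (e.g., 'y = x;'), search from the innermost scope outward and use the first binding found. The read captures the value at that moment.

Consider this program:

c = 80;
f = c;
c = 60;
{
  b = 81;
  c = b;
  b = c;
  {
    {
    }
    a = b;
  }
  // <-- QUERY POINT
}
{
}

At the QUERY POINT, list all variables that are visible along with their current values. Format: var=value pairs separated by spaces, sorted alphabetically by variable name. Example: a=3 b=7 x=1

Step 1: declare c=80 at depth 0
Step 2: declare f=(read c)=80 at depth 0
Step 3: declare c=60 at depth 0
Step 4: enter scope (depth=1)
Step 5: declare b=81 at depth 1
Step 6: declare c=(read b)=81 at depth 1
Step 7: declare b=(read c)=81 at depth 1
Step 8: enter scope (depth=2)
Step 9: enter scope (depth=3)
Step 10: exit scope (depth=2)
Step 11: declare a=(read b)=81 at depth 2
Step 12: exit scope (depth=1)
Visible at query point: b=81 c=81 f=80

Answer: b=81 c=81 f=80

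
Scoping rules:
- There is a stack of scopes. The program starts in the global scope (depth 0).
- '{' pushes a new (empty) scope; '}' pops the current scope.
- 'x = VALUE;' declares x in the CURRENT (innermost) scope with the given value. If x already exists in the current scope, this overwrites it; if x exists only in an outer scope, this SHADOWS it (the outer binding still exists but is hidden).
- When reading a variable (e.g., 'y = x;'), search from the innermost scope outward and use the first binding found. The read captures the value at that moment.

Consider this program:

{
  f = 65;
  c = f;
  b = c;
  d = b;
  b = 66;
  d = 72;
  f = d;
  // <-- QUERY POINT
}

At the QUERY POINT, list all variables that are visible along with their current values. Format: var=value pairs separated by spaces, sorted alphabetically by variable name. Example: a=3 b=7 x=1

Answer: b=66 c=65 d=72 f=72

Derivation:
Step 1: enter scope (depth=1)
Step 2: declare f=65 at depth 1
Step 3: declare c=(read f)=65 at depth 1
Step 4: declare b=(read c)=65 at depth 1
Step 5: declare d=(read b)=65 at depth 1
Step 6: declare b=66 at depth 1
Step 7: declare d=72 at depth 1
Step 8: declare f=(read d)=72 at depth 1
Visible at query point: b=66 c=65 d=72 f=72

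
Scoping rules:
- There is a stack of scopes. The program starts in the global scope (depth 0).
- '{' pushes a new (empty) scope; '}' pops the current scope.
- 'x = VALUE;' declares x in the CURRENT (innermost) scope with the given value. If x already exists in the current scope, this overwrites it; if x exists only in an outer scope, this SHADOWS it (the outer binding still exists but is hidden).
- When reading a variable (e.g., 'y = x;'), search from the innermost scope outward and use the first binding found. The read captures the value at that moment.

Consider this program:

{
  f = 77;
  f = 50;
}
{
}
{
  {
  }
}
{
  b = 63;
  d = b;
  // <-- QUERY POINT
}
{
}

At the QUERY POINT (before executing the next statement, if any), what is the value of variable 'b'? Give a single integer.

Answer: 63

Derivation:
Step 1: enter scope (depth=1)
Step 2: declare f=77 at depth 1
Step 3: declare f=50 at depth 1
Step 4: exit scope (depth=0)
Step 5: enter scope (depth=1)
Step 6: exit scope (depth=0)
Step 7: enter scope (depth=1)
Step 8: enter scope (depth=2)
Step 9: exit scope (depth=1)
Step 10: exit scope (depth=0)
Step 11: enter scope (depth=1)
Step 12: declare b=63 at depth 1
Step 13: declare d=(read b)=63 at depth 1
Visible at query point: b=63 d=63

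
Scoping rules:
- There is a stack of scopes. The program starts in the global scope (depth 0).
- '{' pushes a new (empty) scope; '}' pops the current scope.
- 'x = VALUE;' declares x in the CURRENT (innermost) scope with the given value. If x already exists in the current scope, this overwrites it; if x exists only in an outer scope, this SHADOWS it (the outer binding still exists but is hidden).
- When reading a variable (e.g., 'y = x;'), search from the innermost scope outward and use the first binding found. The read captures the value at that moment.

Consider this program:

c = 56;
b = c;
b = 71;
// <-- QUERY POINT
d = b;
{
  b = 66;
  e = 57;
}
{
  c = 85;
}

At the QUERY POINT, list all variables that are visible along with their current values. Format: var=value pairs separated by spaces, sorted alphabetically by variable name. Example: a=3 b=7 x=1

Step 1: declare c=56 at depth 0
Step 2: declare b=(read c)=56 at depth 0
Step 3: declare b=71 at depth 0
Visible at query point: b=71 c=56

Answer: b=71 c=56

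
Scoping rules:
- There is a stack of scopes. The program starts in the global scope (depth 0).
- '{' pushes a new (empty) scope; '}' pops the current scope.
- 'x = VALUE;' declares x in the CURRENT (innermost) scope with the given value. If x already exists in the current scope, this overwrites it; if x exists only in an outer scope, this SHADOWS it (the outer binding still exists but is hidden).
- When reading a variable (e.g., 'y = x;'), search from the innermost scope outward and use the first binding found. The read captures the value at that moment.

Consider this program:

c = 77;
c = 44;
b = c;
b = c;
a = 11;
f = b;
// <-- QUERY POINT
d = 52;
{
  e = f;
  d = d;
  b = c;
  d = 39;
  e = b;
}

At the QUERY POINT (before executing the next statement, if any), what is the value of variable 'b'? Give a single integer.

Answer: 44

Derivation:
Step 1: declare c=77 at depth 0
Step 2: declare c=44 at depth 0
Step 3: declare b=(read c)=44 at depth 0
Step 4: declare b=(read c)=44 at depth 0
Step 5: declare a=11 at depth 0
Step 6: declare f=(read b)=44 at depth 0
Visible at query point: a=11 b=44 c=44 f=44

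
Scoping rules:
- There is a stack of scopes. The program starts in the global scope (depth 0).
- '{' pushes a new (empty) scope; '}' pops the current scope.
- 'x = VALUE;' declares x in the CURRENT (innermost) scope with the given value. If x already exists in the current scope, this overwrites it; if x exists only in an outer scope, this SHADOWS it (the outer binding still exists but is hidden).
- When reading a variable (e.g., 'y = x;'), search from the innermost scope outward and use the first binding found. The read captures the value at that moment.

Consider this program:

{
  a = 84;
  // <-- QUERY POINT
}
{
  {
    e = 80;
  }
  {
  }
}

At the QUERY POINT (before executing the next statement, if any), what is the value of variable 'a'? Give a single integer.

Answer: 84

Derivation:
Step 1: enter scope (depth=1)
Step 2: declare a=84 at depth 1
Visible at query point: a=84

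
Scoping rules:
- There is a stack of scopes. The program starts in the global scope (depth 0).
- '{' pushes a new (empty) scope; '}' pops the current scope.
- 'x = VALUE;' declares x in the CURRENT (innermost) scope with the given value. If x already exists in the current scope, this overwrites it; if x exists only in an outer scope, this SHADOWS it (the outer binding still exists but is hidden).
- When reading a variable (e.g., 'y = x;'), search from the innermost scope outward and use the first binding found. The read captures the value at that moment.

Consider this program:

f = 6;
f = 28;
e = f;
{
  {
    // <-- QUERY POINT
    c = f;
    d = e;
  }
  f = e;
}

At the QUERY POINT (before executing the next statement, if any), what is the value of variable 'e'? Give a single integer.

Answer: 28

Derivation:
Step 1: declare f=6 at depth 0
Step 2: declare f=28 at depth 0
Step 3: declare e=(read f)=28 at depth 0
Step 4: enter scope (depth=1)
Step 5: enter scope (depth=2)
Visible at query point: e=28 f=28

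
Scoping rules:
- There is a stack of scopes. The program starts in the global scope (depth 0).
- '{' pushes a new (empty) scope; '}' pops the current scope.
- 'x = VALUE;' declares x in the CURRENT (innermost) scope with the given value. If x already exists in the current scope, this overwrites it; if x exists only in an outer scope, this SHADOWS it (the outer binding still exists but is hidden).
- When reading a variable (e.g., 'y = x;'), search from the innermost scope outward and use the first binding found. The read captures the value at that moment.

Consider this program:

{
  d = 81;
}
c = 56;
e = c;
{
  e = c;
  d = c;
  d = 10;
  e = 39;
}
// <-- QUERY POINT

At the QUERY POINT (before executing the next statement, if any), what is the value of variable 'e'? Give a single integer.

Step 1: enter scope (depth=1)
Step 2: declare d=81 at depth 1
Step 3: exit scope (depth=0)
Step 4: declare c=56 at depth 0
Step 5: declare e=(read c)=56 at depth 0
Step 6: enter scope (depth=1)
Step 7: declare e=(read c)=56 at depth 1
Step 8: declare d=(read c)=56 at depth 1
Step 9: declare d=10 at depth 1
Step 10: declare e=39 at depth 1
Step 11: exit scope (depth=0)
Visible at query point: c=56 e=56

Answer: 56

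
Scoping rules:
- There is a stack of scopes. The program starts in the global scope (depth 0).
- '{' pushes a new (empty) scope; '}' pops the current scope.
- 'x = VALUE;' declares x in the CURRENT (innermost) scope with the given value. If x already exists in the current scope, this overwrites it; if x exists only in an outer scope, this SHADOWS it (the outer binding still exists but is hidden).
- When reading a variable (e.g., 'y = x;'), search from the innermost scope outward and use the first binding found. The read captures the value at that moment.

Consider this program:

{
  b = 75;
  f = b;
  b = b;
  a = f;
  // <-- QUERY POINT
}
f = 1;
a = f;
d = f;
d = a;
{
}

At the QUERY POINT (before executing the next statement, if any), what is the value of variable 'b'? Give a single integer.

Answer: 75

Derivation:
Step 1: enter scope (depth=1)
Step 2: declare b=75 at depth 1
Step 3: declare f=(read b)=75 at depth 1
Step 4: declare b=(read b)=75 at depth 1
Step 5: declare a=(read f)=75 at depth 1
Visible at query point: a=75 b=75 f=75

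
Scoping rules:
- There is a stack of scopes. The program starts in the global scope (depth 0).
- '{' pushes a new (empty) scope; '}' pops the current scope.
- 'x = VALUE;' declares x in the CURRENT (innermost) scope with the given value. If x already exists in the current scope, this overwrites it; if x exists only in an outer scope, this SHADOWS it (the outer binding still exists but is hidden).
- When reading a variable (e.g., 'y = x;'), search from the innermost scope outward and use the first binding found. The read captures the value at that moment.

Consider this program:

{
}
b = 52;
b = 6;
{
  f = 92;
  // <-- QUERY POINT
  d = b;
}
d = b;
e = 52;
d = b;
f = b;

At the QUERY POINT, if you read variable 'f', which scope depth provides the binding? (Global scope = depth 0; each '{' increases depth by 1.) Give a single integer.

Answer: 1

Derivation:
Step 1: enter scope (depth=1)
Step 2: exit scope (depth=0)
Step 3: declare b=52 at depth 0
Step 4: declare b=6 at depth 0
Step 5: enter scope (depth=1)
Step 6: declare f=92 at depth 1
Visible at query point: b=6 f=92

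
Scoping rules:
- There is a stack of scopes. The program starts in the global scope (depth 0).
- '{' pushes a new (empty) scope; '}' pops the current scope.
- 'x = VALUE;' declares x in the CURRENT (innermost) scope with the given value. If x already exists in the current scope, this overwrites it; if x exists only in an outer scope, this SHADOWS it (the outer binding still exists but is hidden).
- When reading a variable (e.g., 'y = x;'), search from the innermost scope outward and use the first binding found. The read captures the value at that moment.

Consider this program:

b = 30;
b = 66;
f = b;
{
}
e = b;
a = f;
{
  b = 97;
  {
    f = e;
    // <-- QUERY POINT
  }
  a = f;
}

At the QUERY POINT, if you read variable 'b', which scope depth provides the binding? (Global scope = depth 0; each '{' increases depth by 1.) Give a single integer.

Step 1: declare b=30 at depth 0
Step 2: declare b=66 at depth 0
Step 3: declare f=(read b)=66 at depth 0
Step 4: enter scope (depth=1)
Step 5: exit scope (depth=0)
Step 6: declare e=(read b)=66 at depth 0
Step 7: declare a=(read f)=66 at depth 0
Step 8: enter scope (depth=1)
Step 9: declare b=97 at depth 1
Step 10: enter scope (depth=2)
Step 11: declare f=(read e)=66 at depth 2
Visible at query point: a=66 b=97 e=66 f=66

Answer: 1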